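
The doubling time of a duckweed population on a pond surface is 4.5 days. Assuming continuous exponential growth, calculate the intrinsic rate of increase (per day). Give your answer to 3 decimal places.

r = ln(2)/t_d = 0.6931/4.5 = 0.15403.

0.154 per day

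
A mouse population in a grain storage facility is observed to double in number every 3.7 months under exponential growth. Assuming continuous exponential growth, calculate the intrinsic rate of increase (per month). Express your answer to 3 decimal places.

r = ln(2)/t_d = 0.6931/3.7 = 0.18734.

0.187 per month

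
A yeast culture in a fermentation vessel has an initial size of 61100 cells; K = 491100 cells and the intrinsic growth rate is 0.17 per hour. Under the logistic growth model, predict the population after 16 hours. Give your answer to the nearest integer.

335542 cells

A = (K − N₀)/N₀ = (491100 − 61100)/61100 = 7.0376.
N(t) = K/(1 + A·e^(−rt)) = 491100/(1 + 7.0376×e^(−0.17×16)).
e^(−2.72) = 0.065875; denominator = 1 + 7.0376×0.065875 = 1.4636.
N = 491100/1.4636 = 335542.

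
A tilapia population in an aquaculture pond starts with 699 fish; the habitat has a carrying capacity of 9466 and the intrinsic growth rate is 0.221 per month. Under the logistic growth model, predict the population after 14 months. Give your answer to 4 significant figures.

A = (K − N₀)/N₀ = (9466 − 699)/699 = 12.542.
N(t) = K/(1 + A·e^(−rt)) = 9466/(1 + 12.542×e^(−0.221×14)).
e^(−3.094) = 0.04532; denominator = 1 + 12.542×0.04532 = 1.5684.
N = 9466/1.5684 = 6035.39.

6035 fish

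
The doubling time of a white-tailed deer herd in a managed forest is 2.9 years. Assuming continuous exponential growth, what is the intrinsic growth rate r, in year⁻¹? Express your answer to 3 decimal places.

0.239 per year

r = ln(2)/t_d = 0.6931/2.9 = 0.23902.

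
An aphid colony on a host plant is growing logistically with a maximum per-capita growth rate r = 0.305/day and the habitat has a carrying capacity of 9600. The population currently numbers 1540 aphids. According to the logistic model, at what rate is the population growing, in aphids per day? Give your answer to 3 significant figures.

394 aphids per day

dN/dt = rN(1 − N/K) = 0.305 × 1540 × (1 − 1540/9600).
1 − 1540/9600 = 0.83958; dN/dt = 0.305 × 1540 × 0.83958 = 394.35.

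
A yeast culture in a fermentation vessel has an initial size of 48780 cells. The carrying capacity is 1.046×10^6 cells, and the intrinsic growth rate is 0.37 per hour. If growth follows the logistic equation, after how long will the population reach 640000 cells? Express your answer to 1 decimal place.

A = (K − N₀)/N₀ = (1.046×10^6 − 48780)/48780 = 20.443.
Solve 1.046×10^6/(1 + 20.443·e^(−0.37t)) = 640000: 1 + 20.443·e^(−0.37t) = 1.6344, so e^(−0.37t) = 0.0310311.
−0.37·t = ln(0.0310311) = -3.4728, so t = 3.4728/0.37 = 9.3859.

9.4 hours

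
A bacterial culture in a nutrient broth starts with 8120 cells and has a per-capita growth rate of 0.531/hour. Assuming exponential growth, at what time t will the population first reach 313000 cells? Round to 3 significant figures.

Set N₀·e^(rt) = 313000: e^(0.531·t) = 313000/8120 = 38.547.
0.531·t = ln(38.547) = 3.6519, so t = 3.6519/0.531 = 6.8774.

6.88 hours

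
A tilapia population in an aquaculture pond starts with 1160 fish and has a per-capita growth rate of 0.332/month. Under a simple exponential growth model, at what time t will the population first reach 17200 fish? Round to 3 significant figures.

Set N₀·e^(rt) = 17200: e^(0.332·t) = 17200/1160 = 14.828.
0.332·t = ln(14.828) = 2.6965, so t = 2.6965/0.332 = 8.122.

8.12 months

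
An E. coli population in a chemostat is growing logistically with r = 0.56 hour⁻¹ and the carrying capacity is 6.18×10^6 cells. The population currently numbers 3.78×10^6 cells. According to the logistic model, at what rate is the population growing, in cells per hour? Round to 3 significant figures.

822000 cells per hour

dN/dt = rN(1 − N/K) = 0.56 × 3.78×10^6 × (1 − 3.78×10^6/6.18×10^6).
1 − 3.78×10^6/6.18×10^6 = 0.38835; dN/dt = 0.56 × 3.78×10^6 × 0.38835 = 8.22058×10^5.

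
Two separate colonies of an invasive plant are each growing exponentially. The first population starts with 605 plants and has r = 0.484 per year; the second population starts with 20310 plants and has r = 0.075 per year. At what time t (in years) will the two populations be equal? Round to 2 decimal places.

Set 605·e^(0.484t) = 20310·e^(0.075t).
e^((0.484 − 0.075)t) = 20310/605 → e^(0.409·t) = 33.57.
0.409·t = ln(33.57) = 3.5136, so t = 3.5136/0.409 = 8.5908.

8.59 years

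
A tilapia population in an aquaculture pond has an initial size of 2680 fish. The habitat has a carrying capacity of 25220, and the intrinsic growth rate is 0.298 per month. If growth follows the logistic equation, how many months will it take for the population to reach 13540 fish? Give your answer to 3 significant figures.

A = (K − N₀)/N₀ = (25220 − 2680)/2680 = 8.4104.
Solve 25220/(1 + 8.4104·e^(−0.298t)) = 13540: 1 + 8.4104·e^(−0.298t) = 1.8626, so e^(−0.298t) = 0.102566.
−0.298·t = ln(0.102566) = -2.2772, so t = 2.2772/0.298 = 7.6418.

7.64 months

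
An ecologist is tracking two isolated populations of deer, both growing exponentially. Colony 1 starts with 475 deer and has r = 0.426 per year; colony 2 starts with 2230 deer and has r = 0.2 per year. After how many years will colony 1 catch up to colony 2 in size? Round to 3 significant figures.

Set 475·e^(0.426t) = 2230·e^(0.2t).
e^((0.426 − 0.2)t) = 2230/475 → e^(0.226·t) = 4.6947.
0.226·t = ln(4.6947) = 1.5464, so t = 1.5464/0.226 = 6.8427.

6.84 years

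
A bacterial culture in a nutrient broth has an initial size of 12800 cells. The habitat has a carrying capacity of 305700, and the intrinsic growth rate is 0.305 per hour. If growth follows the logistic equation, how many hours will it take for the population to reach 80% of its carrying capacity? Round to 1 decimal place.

A = (K − N₀)/N₀ = (305700 − 12800)/12800 = 22.883.
Solve 305700/(1 + 22.883·e^(−0.305t)) = 244560: 1 + 22.883·e^(−0.305t) = 1.25, so e^(−0.305t) = 0.0109252.
−0.305·t = ln(0.0109252) = -4.5167, so t = 4.5167/0.305 = 14.809.

14.8 hours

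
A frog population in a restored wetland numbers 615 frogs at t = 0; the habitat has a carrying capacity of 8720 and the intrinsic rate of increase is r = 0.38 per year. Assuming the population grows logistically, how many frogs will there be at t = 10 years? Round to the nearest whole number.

A = (K − N₀)/N₀ = (8720 − 615)/615 = 13.179.
N(t) = K/(1 + A·e^(−rt)) = 8720/(1 + 13.179×e^(−0.38×10)).
e^(−3.8) = 0.022371; denominator = 1 + 13.179×0.022371 = 1.2948.
N = 8720/1.2948 = 6734.52.

6735 frogs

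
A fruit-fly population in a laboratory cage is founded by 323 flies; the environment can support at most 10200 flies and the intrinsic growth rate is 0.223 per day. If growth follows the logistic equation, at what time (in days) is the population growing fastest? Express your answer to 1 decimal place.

15.3 days

Logistic growth is fastest at N = K/2 = 5100.
A = (K − N₀)/N₀ = 30.579. Set K/(1 + A·e^(−rt)) = K/2 → A·e^(−rt) = 1.
e^(−0.223t) = 1/30.579 = 0.0327022, so t = ln(30.579)/0.223 = 3.4203/0.223 = 15.338.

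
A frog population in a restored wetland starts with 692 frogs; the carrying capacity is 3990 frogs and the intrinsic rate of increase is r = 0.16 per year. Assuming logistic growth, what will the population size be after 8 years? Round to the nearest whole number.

A = (K − N₀)/N₀ = (3990 − 692)/692 = 4.7659.
N(t) = K/(1 + A·e^(−rt)) = 3990/(1 + 4.7659×e^(−0.16×8)).
e^(−1.28) = 0.27804; denominator = 1 + 4.7659×0.27804 = 2.3251.
N = 3990/2.3251 = 1716.06.

1716 frogs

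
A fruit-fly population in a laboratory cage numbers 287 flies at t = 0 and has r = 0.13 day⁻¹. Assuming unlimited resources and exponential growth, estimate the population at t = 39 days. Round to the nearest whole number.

45683 flies

N(t) = N₀·e^(rt) = 287 × e^(0.13×39) = 287 × e^5.07.
e^5.07 ≈ 159.17, so N ≈ 287 × 159.17 = 45683.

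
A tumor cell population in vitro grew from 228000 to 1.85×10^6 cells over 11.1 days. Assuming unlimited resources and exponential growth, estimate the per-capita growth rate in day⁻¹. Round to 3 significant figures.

0.189 per day

From N(t) = N₀·e^(rt): e^(r·11.1) = 1.85×10^6/228000 = 8.114.
r·11.1 = ln(8.114) = 2.0936, so r = 2.0936/11.1 = 0.18861.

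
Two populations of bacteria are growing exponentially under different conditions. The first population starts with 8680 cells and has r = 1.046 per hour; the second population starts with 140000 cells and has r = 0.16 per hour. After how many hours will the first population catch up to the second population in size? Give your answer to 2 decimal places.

Set 8680·e^(1.046t) = 140000·e^(0.16t).
e^((1.046 − 0.16)t) = 140000/8680 → e^(0.886·t) = 16.129.
0.886·t = ln(16.129) = 2.7806, so t = 2.7806/0.886 = 3.1384.

3.14 hours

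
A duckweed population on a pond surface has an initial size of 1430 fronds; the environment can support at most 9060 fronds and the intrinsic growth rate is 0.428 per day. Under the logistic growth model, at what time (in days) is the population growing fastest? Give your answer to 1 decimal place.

Logistic growth is fastest at N = K/2 = 4530.
A = (K − N₀)/N₀ = 5.3357. Set K/(1 + A·e^(−rt)) = K/2 → A·e^(−rt) = 1.
e^(−0.428t) = 1/5.3357 = 0.187418, so t = ln(5.3357)/0.428 = 1.6744/0.428 = 3.9122.

3.9 days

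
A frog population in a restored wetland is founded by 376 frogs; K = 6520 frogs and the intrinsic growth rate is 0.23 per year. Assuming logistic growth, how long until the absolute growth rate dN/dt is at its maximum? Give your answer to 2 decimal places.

12.15 years

Logistic growth is fastest at N = K/2 = 3260.
A = (K − N₀)/N₀ = 16.34. Set K/(1 + A·e^(−rt)) = K/2 → A·e^(−rt) = 1.
e^(−0.23t) = 1/16.34 = 0.0611979, so t = ln(16.34)/0.23 = 2.7936/0.23 = 12.146.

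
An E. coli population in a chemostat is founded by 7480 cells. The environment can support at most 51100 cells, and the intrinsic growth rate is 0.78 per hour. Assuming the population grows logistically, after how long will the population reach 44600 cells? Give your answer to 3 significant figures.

4.73 hours

A = (K − N₀)/N₀ = (51100 − 7480)/7480 = 5.8316.
Solve 51100/(1 + 5.8316·e^(−0.78t)) = 44600: 1 + 5.8316·e^(−0.78t) = 1.1457, so e^(−0.78t) = 0.0249916.
−0.78·t = ln(0.0249916) = -3.6892, so t = 3.6892/0.78 = 4.7298.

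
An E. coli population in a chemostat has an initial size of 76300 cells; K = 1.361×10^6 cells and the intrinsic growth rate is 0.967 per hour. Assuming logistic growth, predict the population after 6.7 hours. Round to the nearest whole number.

A = (K − N₀)/N₀ = (1.361×10^6 − 76300)/76300 = 16.837.
N(t) = K/(1 + A·e^(−rt)) = 1.361×10^6/(1 + 16.837×e^(−0.967×6.7)).
e^(−6.479) = 0.0015355; denominator = 1 + 16.837×0.0015355 = 1.0259.
N = 1.361×10^6/1.0259 = 1.3267×10^6.

1326700 cells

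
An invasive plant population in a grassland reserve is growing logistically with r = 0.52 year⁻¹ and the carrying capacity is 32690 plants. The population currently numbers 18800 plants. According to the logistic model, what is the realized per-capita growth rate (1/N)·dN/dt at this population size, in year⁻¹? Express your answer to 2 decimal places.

(1/N)·dN/dt = r(1 − N/K) = 0.52 × (1 − 18800/32690).
= 0.52 × 0.4249 = 0.22095.

0.22 per year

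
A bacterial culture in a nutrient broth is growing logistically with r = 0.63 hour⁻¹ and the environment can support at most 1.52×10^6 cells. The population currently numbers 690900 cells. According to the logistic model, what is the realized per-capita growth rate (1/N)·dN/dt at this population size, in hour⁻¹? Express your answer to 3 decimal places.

(1/N)·dN/dt = r(1 − N/K) = 0.63 × (1 − 690900/1.52×10^6).
= 0.63 × 0.54546 = 0.34364.

0.344 per hour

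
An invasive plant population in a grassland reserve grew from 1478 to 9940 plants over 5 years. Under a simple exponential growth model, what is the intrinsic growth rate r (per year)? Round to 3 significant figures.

0.381 per year

From N(t) = N₀·e^(rt): e^(r·5) = 9940/1478 = 6.7253.
r·5 = ln(6.7253) = 1.9059, so r = 1.9059/5 = 0.38118.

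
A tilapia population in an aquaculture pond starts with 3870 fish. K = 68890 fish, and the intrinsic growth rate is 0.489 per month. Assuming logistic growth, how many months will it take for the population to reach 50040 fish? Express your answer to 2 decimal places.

7.77 months

A = (K − N₀)/N₀ = (68890 − 3870)/3870 = 16.801.
Solve 68890/(1 + 16.801·e^(−0.489t)) = 50040: 1 + 16.801·e^(−0.489t) = 1.3767, so e^(−0.489t) = 0.0224212.
−0.489·t = ln(0.0224212) = -3.7978, so t = 3.7978/0.489 = 7.7664.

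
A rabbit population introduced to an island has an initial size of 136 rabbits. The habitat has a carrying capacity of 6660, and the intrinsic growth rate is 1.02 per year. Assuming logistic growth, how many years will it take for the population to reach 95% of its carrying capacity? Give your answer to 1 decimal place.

A = (K − N₀)/N₀ = (6660 − 136)/136 = 47.971.
Solve 6660/(1 + 47.971·e^(−1.02t)) = 6327: 1 + 47.971·e^(−1.02t) = 1.0526, so e^(−1.02t) = 0.00109716.
−1.02·t = ln(0.00109716) = -6.815, so t = 6.815/1.02 = 6.6814.

6.7 years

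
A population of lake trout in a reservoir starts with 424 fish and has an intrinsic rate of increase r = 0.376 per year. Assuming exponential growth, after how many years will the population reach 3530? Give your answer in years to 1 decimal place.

5.6 years

Set N₀·e^(rt) = 3530: e^(0.376·t) = 3530/424 = 8.3255.
0.376·t = ln(8.3255) = 2.1193, so t = 2.1193/0.376 = 5.6365.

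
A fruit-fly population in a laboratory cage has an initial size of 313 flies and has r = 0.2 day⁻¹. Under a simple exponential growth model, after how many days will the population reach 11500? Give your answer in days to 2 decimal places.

18.02 days

Set N₀·e^(rt) = 11500: e^(0.2·t) = 11500/313 = 36.741.
0.2·t = ln(36.741) = 3.6039, so t = 3.6039/0.2 = 18.019.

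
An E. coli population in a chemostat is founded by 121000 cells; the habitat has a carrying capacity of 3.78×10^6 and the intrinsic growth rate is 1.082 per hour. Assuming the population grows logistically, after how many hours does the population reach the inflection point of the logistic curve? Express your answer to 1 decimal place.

Logistic growth is fastest at N = K/2 = 1.89×10^6.
A = (K − N₀)/N₀ = 30.24. Set K/(1 + A·e^(−rt)) = K/2 → A·e^(−rt) = 1.
e^(−1.082t) = 1/30.24 = 0.0330691, so t = ln(30.24)/1.082 = 3.4092/1.082 = 3.1508.

3.2 hours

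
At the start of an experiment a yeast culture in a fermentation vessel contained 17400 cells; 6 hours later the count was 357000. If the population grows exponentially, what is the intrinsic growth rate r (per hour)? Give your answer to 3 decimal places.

0.504 per hour

From N(t) = N₀·e^(rt): e^(r·6) = 357000/17400 = 20.517.
r·6 = ln(20.517) = 3.0213, so r = 3.0213/6 = 0.50354.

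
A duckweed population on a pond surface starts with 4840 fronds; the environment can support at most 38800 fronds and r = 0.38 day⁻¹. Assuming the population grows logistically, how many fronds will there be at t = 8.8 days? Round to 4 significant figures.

A = (K − N₀)/N₀ = (38800 − 4840)/4840 = 7.0165.
N(t) = K/(1 + A·e^(−rt)) = 38800/(1 + 7.0165×e^(−0.38×8.8)).
e^(−3.344) = 0.035295; denominator = 1 + 7.0165×0.035295 = 1.2477.
N = 38800/1.2477 = 31098.4.

31100 fronds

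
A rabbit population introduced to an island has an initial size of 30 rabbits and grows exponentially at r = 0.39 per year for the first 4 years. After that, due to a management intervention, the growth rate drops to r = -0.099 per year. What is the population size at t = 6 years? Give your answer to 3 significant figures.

117 rabbits

Phase 1: N(4) = 30·e^(0.39×4) = 30·e^1.56 = 142.765.
Phase 2 runs for 6 − 4 = 2 years at r = -0.099.
N(6) = 142.765·e^(-0.099×2) = 142.765·e^-0.198 = 117.12.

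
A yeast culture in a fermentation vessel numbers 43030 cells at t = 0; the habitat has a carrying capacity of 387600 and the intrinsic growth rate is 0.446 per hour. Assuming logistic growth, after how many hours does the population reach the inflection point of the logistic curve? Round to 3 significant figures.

4.66 hours

Logistic growth is fastest at N = K/2 = 193800.
A = (K − N₀)/N₀ = 8.0077. Set K/(1 + A·e^(−rt)) = K/2 → A·e^(−rt) = 1.
e^(−0.446t) = 1/8.0077 = 0.12488, so t = ln(8.0077)/0.446 = 2.0804/0.446 = 4.6646.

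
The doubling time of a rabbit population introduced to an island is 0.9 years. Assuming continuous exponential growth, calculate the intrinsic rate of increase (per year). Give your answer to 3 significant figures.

0.770 per year

r = ln(2)/t_d = 0.6931/0.9 = 0.77016.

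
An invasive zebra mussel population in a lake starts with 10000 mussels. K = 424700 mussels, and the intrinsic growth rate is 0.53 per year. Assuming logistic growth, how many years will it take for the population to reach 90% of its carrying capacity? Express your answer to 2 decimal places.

11.17 years

A = (K − N₀)/N₀ = (424700 − 10000)/10000 = 41.47.
Solve 424700/(1 + 41.47·e^(−0.53t)) = 382230: 1 + 41.47·e^(−0.53t) = 1.1111, so e^(−0.53t) = 0.00267931.
−0.53·t = ln(0.00267931) = -5.9222, so t = 5.9222/0.53 = 11.174.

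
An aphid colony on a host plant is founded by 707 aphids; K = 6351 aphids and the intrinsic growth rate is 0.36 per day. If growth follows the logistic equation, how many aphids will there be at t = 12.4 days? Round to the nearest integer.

5816 aphids

A = (K − N₀)/N₀ = (6351 − 707)/707 = 7.983.
N(t) = K/(1 + A·e^(−rt)) = 6351/(1 + 7.983×e^(−0.36×12.4)).
e^(−4.464) = 0.011516; denominator = 1 + 7.983×0.011516 = 1.0919.
N = 6351/1.0919 = 5816.28.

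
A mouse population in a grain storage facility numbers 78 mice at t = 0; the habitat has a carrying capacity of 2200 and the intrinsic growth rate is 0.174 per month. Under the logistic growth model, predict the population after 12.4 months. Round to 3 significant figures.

A = (K − N₀)/N₀ = (2200 − 78)/78 = 27.205.
N(t) = K/(1 + A·e^(−rt)) = 2200/(1 + 27.205×e^(−0.174×12.4)).
e^(−2.158) = 0.1156; denominator = 1 + 27.205×0.1156 = 4.145.
N = 2200/4.145 = 530.763.

531 mice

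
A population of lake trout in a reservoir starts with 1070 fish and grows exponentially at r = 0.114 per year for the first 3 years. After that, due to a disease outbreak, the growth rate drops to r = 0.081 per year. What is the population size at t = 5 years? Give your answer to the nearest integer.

1771 fish

Phase 1: N(3) = 1070·e^(0.114×3) = 1070·e^0.342 = 1506.3.
Phase 2 runs for 5 − 3 = 2 years at r = 0.081.
N(5) = 1506.3·e^(0.081×2) = 1506.3·e^0.162 = 1771.2.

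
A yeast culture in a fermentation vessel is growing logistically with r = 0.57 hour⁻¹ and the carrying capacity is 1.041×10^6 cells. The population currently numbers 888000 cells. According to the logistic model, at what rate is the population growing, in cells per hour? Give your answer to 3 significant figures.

dN/dt = rN(1 − N/K) = 0.57 × 888000 × (1 − 888000/1.041×10^6).
1 − 888000/1.041×10^6 = 0.14697; dN/dt = 0.57 × 888000 × 0.14697 = 74392.

74400 cells per hour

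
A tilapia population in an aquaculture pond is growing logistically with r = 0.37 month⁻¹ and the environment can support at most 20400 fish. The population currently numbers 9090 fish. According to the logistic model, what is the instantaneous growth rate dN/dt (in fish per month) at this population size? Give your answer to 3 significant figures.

dN/dt = rN(1 − N/K) = 0.37 × 9090 × (1 − 9090/20400).
1 − 9090/20400 = 0.55441; dN/dt = 0.37 × 9090 × 0.55441 = 1864.7.

1860 fish per month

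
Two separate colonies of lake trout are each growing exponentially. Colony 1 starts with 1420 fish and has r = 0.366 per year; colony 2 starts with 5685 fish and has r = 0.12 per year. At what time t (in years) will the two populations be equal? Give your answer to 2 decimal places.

Set 1420·e^(0.366t) = 5685·e^(0.12t).
e^((0.366 − 0.12)t) = 5685/1420 → e^(0.246·t) = 4.0035.
0.246·t = ln(4.0035) = 1.3872, so t = 1.3872/0.246 = 5.6389.

5.64 years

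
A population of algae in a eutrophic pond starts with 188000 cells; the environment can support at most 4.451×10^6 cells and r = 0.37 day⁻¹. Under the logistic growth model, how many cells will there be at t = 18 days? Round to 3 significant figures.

4330000 cells

A = (K − N₀)/N₀ = (4.451×10^6 − 188000)/188000 = 22.676.
N(t) = K/(1 + A·e^(−rt)) = 4.451×10^6/(1 + 22.676×e^(−0.37×18)).
e^(−6.66) = 0.0012811; denominator = 1 + 22.676×0.0012811 = 1.0291.
N = 4.451×10^6/1.0291 = 4.325346×10^6.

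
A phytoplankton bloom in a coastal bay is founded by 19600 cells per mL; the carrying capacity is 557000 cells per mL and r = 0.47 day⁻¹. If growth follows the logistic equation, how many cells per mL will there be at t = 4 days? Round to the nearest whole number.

A = (K − N₀)/N₀ = (557000 − 19600)/19600 = 27.418.
N(t) = K/(1 + A·e^(−rt)) = 557000/(1 + 27.418×e^(−0.47×4)).
e^(−1.88) = 0.15259; denominator = 1 + 27.418×0.15259 = 5.1838.
N = 557000/5.1838 = 107451.

107451 cells per mL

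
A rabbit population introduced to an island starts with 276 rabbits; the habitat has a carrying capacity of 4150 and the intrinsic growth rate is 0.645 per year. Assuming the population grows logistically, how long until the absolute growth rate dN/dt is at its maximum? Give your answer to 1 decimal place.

Logistic growth is fastest at N = K/2 = 2075.
A = (K − N₀)/N₀ = 14.036. Set K/(1 + A·e^(−rt)) = K/2 → A·e^(−rt) = 1.
e^(−0.645t) = 1/14.036 = 0.0712442, so t = ln(14.036)/0.645 = 2.6416/0.645 = 4.0956.

4.1 years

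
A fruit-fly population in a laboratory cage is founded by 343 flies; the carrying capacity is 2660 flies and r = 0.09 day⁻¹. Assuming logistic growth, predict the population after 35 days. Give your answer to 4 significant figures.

A = (K − N₀)/N₀ = (2660 − 343)/343 = 6.7551.
N(t) = K/(1 + A·e^(−rt)) = 2660/(1 + 6.7551×e^(−0.09×35)).
e^(−3.15) = 0.042852; denominator = 1 + 6.7551×0.042852 = 1.2895.
N = 2660/1.2895 = 2062.86.

2063 flies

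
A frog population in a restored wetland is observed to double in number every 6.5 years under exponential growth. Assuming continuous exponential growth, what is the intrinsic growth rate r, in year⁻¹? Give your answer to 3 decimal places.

r = ln(2)/t_d = 0.6931/6.5 = 0.10664.

0.107 per year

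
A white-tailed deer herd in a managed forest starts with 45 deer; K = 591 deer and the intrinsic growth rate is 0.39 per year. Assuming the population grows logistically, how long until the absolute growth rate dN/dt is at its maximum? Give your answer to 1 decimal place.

Logistic growth is fastest at N = K/2 = 295.5.
A = (K − N₀)/N₀ = 12.133. Set K/(1 + A·e^(−rt)) = K/2 → A·e^(−rt) = 1.
e^(−0.39t) = 1/12.133 = 0.0824176, so t = ln(12.133)/0.39 = 2.496/0.39 = 6.3999.

6.4 years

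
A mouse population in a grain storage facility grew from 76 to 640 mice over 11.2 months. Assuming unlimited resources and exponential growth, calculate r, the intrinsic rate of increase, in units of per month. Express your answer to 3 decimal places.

0.190 per month

From N(t) = N₀·e^(rt): e^(r·11.2) = 640/76 = 8.4211.
r·11.2 = ln(8.4211) = 2.1307, so r = 2.1307/11.2 = 0.19024.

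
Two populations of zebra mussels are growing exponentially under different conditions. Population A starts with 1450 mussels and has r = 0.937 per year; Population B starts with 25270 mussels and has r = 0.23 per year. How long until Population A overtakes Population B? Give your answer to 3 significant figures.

Set 1450·e^(0.937t) = 25270·e^(0.23t).
e^((0.937 − 0.23)t) = 25270/1450 → e^(0.707·t) = 17.428.
0.707·t = ln(17.428) = 2.8581, so t = 2.8581/0.707 = 4.0425.

4.04 years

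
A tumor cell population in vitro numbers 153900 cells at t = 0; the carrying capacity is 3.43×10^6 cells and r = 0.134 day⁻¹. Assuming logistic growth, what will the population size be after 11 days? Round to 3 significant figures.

584000 cells

A = (K − N₀)/N₀ = (3.43×10^6 − 153900)/153900 = 21.287.
N(t) = K/(1 + A·e^(−rt)) = 3.43×10^6/(1 + 21.287×e^(−0.134×11)).
e^(−1.474) = 0.22901; denominator = 1 + 21.287×0.22901 = 5.8749.
N = 3.43×10^6/5.8749 = 583837.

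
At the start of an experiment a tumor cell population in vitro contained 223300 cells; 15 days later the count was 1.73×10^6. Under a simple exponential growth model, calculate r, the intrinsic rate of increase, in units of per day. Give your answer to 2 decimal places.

From N(t) = N₀·e^(rt): e^(r·15) = 1.73×10^6/223300 = 7.7474.
r·15 = ln(7.7474) = 2.0474, so r = 2.0474/15 = 0.13649.

0.14 per day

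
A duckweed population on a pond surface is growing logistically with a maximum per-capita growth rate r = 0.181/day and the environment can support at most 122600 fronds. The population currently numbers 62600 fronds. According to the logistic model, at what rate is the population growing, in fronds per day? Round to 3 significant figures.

dN/dt = rN(1 − N/K) = 0.181 × 62600 × (1 − 62600/122600).
1 − 62600/122600 = 0.4894; dN/dt = 0.181 × 62600 × 0.4894 = 5545.2.

5550 fronds per day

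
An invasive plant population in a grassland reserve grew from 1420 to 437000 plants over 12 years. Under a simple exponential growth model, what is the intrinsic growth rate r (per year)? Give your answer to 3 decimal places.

0.477 per year

From N(t) = N₀·e^(rt): e^(r·12) = 437000/1420 = 307.75.
r·12 = ln(307.75) = 5.7293, so r = 5.7293/12 = 0.47744.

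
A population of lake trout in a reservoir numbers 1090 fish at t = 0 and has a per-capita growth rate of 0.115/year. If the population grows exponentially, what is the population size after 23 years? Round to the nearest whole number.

N(t) = N₀·e^(rt) = 1090 × e^(0.115×23) = 1090 × e^2.645.
e^2.645 ≈ 14.083, so N ≈ 1090 × 14.083 = 15351.

15351 fish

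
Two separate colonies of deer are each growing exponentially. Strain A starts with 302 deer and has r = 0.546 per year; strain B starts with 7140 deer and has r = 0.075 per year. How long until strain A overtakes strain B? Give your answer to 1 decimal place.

6.7 years

Set 302·e^(0.546t) = 7140·e^(0.075t).
e^((0.546 − 0.075)t) = 7140/302 → e^(0.471·t) = 23.642.
0.471·t = ln(23.642) = 3.163, so t = 3.163/0.471 = 6.7156.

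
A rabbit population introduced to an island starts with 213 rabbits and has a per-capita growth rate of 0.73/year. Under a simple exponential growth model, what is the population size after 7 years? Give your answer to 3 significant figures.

35300 rabbits

N(t) = N₀·e^(rt) = 213 × e^(0.73×7) = 213 × e^5.11.
e^5.11 ≈ 165.67, so N ≈ 213 × 165.67 = 35287.8.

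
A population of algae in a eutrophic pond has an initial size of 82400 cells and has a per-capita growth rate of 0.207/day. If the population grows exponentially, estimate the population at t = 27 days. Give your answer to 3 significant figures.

22000000 cells

N(t) = N₀·e^(rt) = 82400 × e^(0.207×27) = 82400 × e^5.589.
e^5.589 ≈ 267.47, so N ≈ 82400 × 267.47 = 2.203936×10^7.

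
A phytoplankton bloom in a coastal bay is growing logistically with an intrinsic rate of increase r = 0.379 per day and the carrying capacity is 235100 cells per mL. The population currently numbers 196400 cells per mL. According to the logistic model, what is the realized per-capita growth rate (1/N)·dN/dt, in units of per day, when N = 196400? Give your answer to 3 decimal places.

(1/N)·dN/dt = r(1 − N/K) = 0.379 × (1 − 196400/235100).
= 0.379 × 0.16461 = 0.062387.

0.062 per day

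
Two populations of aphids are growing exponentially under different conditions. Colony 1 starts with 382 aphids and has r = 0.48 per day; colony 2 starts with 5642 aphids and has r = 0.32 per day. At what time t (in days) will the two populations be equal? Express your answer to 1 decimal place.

Set 382·e^(0.48t) = 5642·e^(0.32t).
e^((0.48 − 0.32)t) = 5642/382 → e^(0.16·t) = 14.77.
0.16·t = ln(14.77) = 2.6926, so t = 2.6926/0.16 = 16.829.

16.8 days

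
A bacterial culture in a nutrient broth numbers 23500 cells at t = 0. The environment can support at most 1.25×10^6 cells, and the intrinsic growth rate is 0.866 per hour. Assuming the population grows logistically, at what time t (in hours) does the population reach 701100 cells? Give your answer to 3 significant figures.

A = (K − N₀)/N₀ = (1.25×10^6 − 23500)/23500 = 52.191.
Solve 1.25×10^6/(1 + 52.191·e^(−0.866t)) = 701100: 1 + 52.191·e^(−0.866t) = 1.7829, so e^(−0.866t) = 0.0150008.
−0.866·t = ln(0.0150008) = -4.1997, so t = 4.1997/0.866 = 4.8495.

4.85 hours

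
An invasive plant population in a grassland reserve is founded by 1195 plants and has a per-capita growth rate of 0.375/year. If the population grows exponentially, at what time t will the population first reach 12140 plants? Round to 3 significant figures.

Set N₀·e^(rt) = 12140: e^(0.375·t) = 12140/1195 = 10.159.
0.375·t = ln(10.159) = 2.3184, so t = 2.3184/0.375 = 6.1823.

6.18 years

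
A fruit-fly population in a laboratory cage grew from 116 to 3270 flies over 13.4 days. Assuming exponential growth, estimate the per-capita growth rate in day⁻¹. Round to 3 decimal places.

From N(t) = N₀·e^(rt): e^(r·13.4) = 3270/116 = 28.19.
r·13.4 = ln(28.19) = 3.339, so r = 3.339/13.4 = 0.24918.

0.249 per day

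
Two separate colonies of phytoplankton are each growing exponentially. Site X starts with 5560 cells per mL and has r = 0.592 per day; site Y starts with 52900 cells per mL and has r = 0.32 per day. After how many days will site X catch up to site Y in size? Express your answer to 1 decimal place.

8.3 days

Set 5560·e^(0.592t) = 52900·e^(0.32t).
e^((0.592 − 0.32)t) = 52900/5560 → e^(0.272·t) = 9.5144.
0.272·t = ln(9.5144) = 2.2528, so t = 2.2528/0.272 = 8.2824.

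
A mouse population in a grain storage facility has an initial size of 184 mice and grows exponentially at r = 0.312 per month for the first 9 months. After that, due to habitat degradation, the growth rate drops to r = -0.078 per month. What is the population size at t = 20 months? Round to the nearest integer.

Phase 1: N(9) = 184·e^(0.312×9) = 184·e^2.808 = 3050.12.
Phase 2 runs for 20 − 9 = 11 months at r = -0.078.
N(20) = 3050.12·e^(-0.078×11) = 3050.12·e^-0.858 = 1293.28.

1293 mice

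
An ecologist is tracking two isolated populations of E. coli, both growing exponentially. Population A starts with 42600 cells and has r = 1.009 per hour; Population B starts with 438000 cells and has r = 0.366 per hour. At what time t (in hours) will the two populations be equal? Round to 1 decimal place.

Set 42600·e^(1.009t) = 438000·e^(0.366t).
e^((1.009 − 0.366)t) = 438000/42600 → e^(0.643·t) = 10.282.
0.643·t = ln(10.282) = 2.3304, so t = 2.3304/0.643 = 3.6242.

3.6 hours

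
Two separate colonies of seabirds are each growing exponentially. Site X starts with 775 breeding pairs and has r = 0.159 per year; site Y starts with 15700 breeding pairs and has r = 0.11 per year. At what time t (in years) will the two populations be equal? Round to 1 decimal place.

61.4 years

Set 775·e^(0.159t) = 15700·e^(0.11t).
e^((0.159 − 0.11)t) = 15700/775 → e^(0.049·t) = 20.258.
0.049·t = ln(20.258) = 3.0086, so t = 3.0086/0.049 = 61.399.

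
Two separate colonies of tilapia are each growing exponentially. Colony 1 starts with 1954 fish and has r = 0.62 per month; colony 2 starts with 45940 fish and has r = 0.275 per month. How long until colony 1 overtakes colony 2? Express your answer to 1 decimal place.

9.2 months

Set 1954·e^(0.62t) = 45940·e^(0.275t).
e^((0.62 − 0.275)t) = 45940/1954 → e^(0.345·t) = 23.511.
0.345·t = ln(23.511) = 3.1575, so t = 3.1575/0.345 = 9.1521.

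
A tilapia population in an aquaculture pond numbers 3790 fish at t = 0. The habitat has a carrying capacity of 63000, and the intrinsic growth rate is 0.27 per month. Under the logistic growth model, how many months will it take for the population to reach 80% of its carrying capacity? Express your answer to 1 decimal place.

A = (K − N₀)/N₀ = (63000 − 3790)/3790 = 15.623.
Solve 63000/(1 + 15.623·e^(−0.27t)) = 50400: 1 + 15.623·e^(−0.27t) = 1.25, so e^(−0.27t) = 0.0160024.
−0.27·t = ln(0.0160024) = -4.135, so t = 4.135/0.27 = 15.315.

15.3 months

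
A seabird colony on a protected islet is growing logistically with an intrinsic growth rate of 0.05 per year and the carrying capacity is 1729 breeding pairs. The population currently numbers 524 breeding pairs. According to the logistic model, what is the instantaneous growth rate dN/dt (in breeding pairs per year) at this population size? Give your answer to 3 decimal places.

dN/dt = rN(1 − N/K) = 0.05 × 524 × (1 − 524/1729).
1 − 524/1729 = 0.69693; dN/dt = 0.05 × 524 × 0.69693 = 18.26.

18.260 breeding pairs per year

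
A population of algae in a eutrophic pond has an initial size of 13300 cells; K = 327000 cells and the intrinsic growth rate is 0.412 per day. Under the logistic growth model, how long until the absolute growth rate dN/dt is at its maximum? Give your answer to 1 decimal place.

Logistic growth is fastest at N = K/2 = 163500.
A = (K − N₀)/N₀ = 23.586. Set K/(1 + A·e^(−rt)) = K/2 → A·e^(−rt) = 1.
e^(−0.412t) = 1/23.586 = 0.0423972, so t = ln(23.586)/0.412 = 3.1607/0.412 = 7.6715.

7.7 days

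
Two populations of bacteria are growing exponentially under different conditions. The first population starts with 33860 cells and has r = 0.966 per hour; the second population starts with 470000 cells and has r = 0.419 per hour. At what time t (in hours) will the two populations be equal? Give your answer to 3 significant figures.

4.81 hours

Set 33860·e^(0.966t) = 470000·e^(0.419t).
e^((0.966 − 0.419)t) = 470000/33860 → e^(0.547·t) = 13.881.
0.547·t = ln(13.881) = 2.6305, so t = 2.6305/0.547 = 4.809.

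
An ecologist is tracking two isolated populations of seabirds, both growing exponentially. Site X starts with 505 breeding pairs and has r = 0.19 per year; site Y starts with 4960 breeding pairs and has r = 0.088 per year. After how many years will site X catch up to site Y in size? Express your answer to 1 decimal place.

Set 505·e^(0.19t) = 4960·e^(0.088t).
e^((0.19 − 0.088)t) = 4960/505 → e^(0.102·t) = 9.8218.
0.102·t = ln(9.8218) = 2.2846, so t = 2.2846/0.102 = 22.398.

22.4 years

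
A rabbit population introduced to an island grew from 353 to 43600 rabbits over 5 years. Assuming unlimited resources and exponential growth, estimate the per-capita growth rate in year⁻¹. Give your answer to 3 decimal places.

From N(t) = N₀·e^(rt): e^(r·5) = 43600/353 = 123.51.
r·5 = ln(123.51) = 4.8163, so r = 4.8163/5 = 0.96327.

0.963 per year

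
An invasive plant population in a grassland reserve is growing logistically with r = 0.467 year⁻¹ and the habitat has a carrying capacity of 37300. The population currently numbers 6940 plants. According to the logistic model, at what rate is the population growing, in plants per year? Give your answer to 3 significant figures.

2640 plants per year

dN/dt = rN(1 − N/K) = 0.467 × 6940 × (1 − 6940/37300).
1 − 6940/37300 = 0.81394; dN/dt = 0.467 × 6940 × 0.81394 = 2638.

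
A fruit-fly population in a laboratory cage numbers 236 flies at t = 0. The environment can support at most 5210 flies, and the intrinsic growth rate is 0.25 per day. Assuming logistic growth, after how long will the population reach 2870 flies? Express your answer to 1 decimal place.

A = (K − N₀)/N₀ = (5210 − 236)/236 = 21.076.
Solve 5210/(1 + 21.076·e^(−0.25t)) = 2870: 1 + 21.076·e^(−0.25t) = 1.8153, so e^(−0.25t) = 0.0386848.
−0.25·t = ln(0.0386848) = -3.2523, so t = 3.2523/0.25 = 13.009.

13.0 days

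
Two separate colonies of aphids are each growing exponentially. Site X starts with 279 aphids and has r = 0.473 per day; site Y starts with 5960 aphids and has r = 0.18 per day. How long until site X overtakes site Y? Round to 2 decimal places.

Set 279·e^(0.473t) = 5960·e^(0.18t).
e^((0.473 − 0.18)t) = 5960/279 → e^(0.293·t) = 21.362.
0.293·t = ln(21.362) = 3.0616, so t = 3.0616/0.293 = 10.449.

10.45 days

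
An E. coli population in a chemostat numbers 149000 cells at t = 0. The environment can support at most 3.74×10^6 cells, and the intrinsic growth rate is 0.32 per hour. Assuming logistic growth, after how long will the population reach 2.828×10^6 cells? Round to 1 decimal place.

13.5 hours

A = (K − N₀)/N₀ = (3.74×10^6 − 149000)/149000 = 24.101.
Solve 3.74×10^6/(1 + 24.101·e^(−0.32t)) = 2.828×10^6: 1 + 24.101·e^(−0.32t) = 1.3225, so e^(−0.32t) = 0.0133809.
−0.32·t = ln(0.0133809) = -4.3139, so t = 4.3139/0.32 = 13.481.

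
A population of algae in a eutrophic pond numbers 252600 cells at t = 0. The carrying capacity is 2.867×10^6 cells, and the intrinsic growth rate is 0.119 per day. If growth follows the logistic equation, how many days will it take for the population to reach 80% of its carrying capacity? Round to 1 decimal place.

A = (K − N₀)/N₀ = (2.867×10^6 − 252600)/252600 = 10.35.
Solve 2.867×10^6/(1 + 10.35·e^(−0.119t)) = 2.2936×10^6: 1 + 10.35·e^(−0.119t) = 1.25, so e^(−0.119t) = 0.0241547.
−0.119·t = ln(0.0241547) = -3.7233, so t = 3.7233/0.119 = 31.288.

31.3 days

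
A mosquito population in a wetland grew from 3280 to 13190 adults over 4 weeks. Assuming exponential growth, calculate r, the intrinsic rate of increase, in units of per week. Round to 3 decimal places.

0.348 per week

From N(t) = N₀·e^(rt): e^(r·4) = 13190/3280 = 4.0213.
r·4 = ln(4.0213) = 1.3916, so r = 1.3916/4 = 0.3479.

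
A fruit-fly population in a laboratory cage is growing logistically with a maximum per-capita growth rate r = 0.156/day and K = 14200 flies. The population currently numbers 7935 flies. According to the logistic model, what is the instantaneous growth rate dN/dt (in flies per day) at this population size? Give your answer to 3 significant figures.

dN/dt = rN(1 − N/K) = 0.156 × 7935 × (1 − 7935/14200).
1 − 7935/14200 = 0.4412; dN/dt = 0.156 × 7935 × 0.4412 = 546.14.

546 flies per day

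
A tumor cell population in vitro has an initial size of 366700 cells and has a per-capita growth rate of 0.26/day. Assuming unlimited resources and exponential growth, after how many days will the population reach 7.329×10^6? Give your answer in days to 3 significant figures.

Set N₀·e^(rt) = 7.329×10^6: e^(0.26·t) = 7.329×10^6/366700 = 19.986.
0.26·t = ln(19.986) = 2.9951, so t = 2.9951/0.26 = 11.519.

11.5 days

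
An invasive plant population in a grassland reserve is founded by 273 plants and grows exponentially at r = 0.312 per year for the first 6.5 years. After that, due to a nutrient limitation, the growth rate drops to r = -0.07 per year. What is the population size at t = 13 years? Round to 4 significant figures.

1316 plants

Phase 1: N(6.5) = 273·e^(0.312×6.5) = 273·e^2.028 = 2074.49.
Phase 2 runs for 13 − 6.5 = 6.5 years at r = -0.07.
N(13) = 2074.49·e^(-0.07×6.5) = 2074.49·e^-0.455 = 1316.16.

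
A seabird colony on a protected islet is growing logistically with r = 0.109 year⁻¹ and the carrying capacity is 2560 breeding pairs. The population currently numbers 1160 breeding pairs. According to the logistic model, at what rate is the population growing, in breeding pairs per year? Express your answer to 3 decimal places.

dN/dt = rN(1 − N/K) = 0.109 × 1160 × (1 − 1160/2560).
1 − 1160/2560 = 0.54688; dN/dt = 0.109 × 1160 × 0.54688 = 69.147.

69.147 breeding pairs per year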